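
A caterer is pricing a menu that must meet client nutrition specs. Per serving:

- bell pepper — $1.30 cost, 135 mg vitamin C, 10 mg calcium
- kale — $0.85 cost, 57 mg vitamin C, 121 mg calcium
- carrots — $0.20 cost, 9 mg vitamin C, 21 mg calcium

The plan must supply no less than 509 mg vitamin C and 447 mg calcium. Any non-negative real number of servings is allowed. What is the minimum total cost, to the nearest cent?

For a min-cost LP with two ≥-constraints, a basic feasible solution has at most two positive variables.
bell pepper only: max(509/135, 447/10) = 44.7 servings → $58.11.
kale only: max(509/57, 447/121) = 8.93 servings → $7.59.
carrots only: max(509/9, 447/21) = 56.56 servings → $11.31.
bell pepper + kale with both tight: 2.291 servings and 3.505 servings → $5.96.
bell pepper + carrots with both tight: 2.428 servings and 20.13 servings → $7.18.
kale + carrots: the both-tight solution has a negative serving — not a feasible corner.
The minimum over all feasible corners is $5.96.

$5.96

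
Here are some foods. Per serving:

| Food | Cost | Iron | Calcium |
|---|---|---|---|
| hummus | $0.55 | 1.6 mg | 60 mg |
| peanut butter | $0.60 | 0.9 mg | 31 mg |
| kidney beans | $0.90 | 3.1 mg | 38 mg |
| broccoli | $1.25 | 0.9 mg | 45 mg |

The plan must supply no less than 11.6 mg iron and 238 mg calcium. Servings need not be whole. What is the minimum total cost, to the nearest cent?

$3.57

The cheapest plan sits at a corner of the feasible region — with two constraints it uses at most two foods.
hummus only: max(11.6/1.6, 238/60) = 7.25 servings → $3.99.
peanut butter only: max(11.6/0.9, 238/31) = 12.89 servings → $7.73.
kidney beans only: max(11.6/3.1, 238/38) = 6.263 servings → $5.64.
broccoli only: max(11.6/0.9, 238/45) = 12.89 servings → $16.11.
hummus + peanut butter with both targets exact would need a negative amount; discard.
hummus + kidney beans with both tight: 2.372 servings and 2.518 servings → $3.57.
hummus + broccoli with both targets exact would need a negative amount; discard.
peanut butter + kidney beans with both tight: 4.798 servings and 2.349 servings → $4.99.
peanut butter + broccoli: the both-tight solution has a negative serving — not a feasible corner.
kidney beans + broccoli with both tight: 2.923 servings and 2.821 servings → $6.16.
The minimum over all feasible corners is $3.57.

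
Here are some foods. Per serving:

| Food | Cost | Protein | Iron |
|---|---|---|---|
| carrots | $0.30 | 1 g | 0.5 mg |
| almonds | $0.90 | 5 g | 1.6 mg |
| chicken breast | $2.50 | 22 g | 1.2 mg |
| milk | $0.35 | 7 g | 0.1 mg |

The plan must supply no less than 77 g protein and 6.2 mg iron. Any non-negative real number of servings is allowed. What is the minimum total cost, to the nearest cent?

$6.02

Minimising a linear cost over {protein ≥ 77, iron ≥ 6.2, servings ≥ 0} — the optimum is at a vertex, using one or two foods.
carrots only: max(77/1, 6.2/0.5) = 77 servings → $23.10.
almonds only: max(77/5, 6.2/1.6) = 15.4 servings → $13.86.
chicken breast only: max(77/22, 6.2/1.2) = 5.167 servings → $12.92.
milk only: max(77/7, 6.2/0.1) = 62 servings → $21.70.
carrots + almonds: the both-tight solution has a negative serving — not a feasible corner.
carrots + chicken breast with both tight: 4.49 servings and 3.296 servings → $9.59.
carrots + milk with both tight: 10.5 servings and 9.5 servings → $6.47.
almonds + chicken breast with both tight: 1.507 servings and 3.158 servings → $9.25.
almonds + milk with both tight: 3.336 servings and 8.617 servings → $6.02.
chicken breast + milk: intersection lies outside the first quadrant.
Cheapest feasible corner: $6.02.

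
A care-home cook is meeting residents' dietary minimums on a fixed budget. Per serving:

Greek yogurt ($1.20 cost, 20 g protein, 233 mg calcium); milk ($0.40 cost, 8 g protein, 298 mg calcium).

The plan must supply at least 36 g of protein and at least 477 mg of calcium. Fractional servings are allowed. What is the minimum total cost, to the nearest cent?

$1.80

With two linear requirements the optimum uses one or two foods; enumerate the corners.
Greek yogurt only: max(36/20, 477/233) = 2.047 servings → $2.46.
milk only: max(36/8, 477/298) = 4.5 servings → $1.80.
Greek yogurt + milk with both tight: 1.688 servings and 0.2812 servings → $2.14.
So the least-cost plan costs $1.80.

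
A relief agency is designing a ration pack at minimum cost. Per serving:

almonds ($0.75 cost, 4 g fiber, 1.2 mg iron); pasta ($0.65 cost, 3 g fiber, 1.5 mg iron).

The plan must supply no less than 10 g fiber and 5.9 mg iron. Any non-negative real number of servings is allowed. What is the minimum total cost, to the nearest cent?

For a min-cost LP with two ≥-constraints, a basic feasible solution has at most two positive variables.
almonds only: max(10/4, 5.9/1.2) = 4.917 servings → $3.69.
pasta only: max(10/3, 5.9/1.5) = 3.933 servings → $2.56.
almonds + pasta with both targets exact would need a negative amount; discard.
The minimum over all feasible corners is $2.56.

$2.56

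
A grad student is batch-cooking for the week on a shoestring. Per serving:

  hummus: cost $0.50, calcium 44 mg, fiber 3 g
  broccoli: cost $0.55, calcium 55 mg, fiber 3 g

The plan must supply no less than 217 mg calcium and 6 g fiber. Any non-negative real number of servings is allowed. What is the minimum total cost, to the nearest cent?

$2.17

Compare the cost at each extreme point of the feasible region.
hummus only: max(217/44, 6/3) = 4.932 servings → $2.47.
broccoli only: max(217/55, 6/3) = 3.945 servings → $2.17.
hummus + broccoli: the both-tight solution has a negative serving — not a feasible corner.
The minimum over all feasible corners is $2.17.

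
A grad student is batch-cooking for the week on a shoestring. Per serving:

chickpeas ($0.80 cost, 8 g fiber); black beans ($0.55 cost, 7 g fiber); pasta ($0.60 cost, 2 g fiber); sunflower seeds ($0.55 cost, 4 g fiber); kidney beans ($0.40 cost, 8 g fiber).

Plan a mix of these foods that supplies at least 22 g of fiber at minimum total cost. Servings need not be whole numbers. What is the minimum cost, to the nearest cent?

Cost per g of fiber: kidney beans $0.0500, black beans $0.0786, chickpeas $0.1000, sunflower seeds $0.1375, pasta $0.3000.
With no serving limits, use only kidney beans: 22 g / 8 g = 2.75 servings × $0.40 = $1.10.

$1.10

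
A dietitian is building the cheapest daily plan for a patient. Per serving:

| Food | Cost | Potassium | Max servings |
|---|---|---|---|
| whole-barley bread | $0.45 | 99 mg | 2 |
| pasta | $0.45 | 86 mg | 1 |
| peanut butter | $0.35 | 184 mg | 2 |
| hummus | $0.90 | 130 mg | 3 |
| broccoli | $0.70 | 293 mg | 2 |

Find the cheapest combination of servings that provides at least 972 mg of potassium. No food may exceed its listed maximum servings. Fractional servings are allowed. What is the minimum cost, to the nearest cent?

Cost per mg of potassium: peanut butter $0.0019, broccoli $0.0024, whole-barley bread $0.0045, pasta $0.0052, hummus $0.0069.
Take 2 servings of peanut butter: +368.0 mg potassium for $0.70 (total $0.70, still need 604.0 mg).
Take 2 servings of broccoli: +586.0 mg potassium for $1.40 (total $2.10, still need 18.0 mg).
Take 0.1818 servings of whole-barley bread: +18.0 mg potassium for $0.08 (total $2.18, still need 0.0 mg).
Greedy by cheapest-per-mg is optimal for a single linear constraint, so the minimum cost is $2.18.

$2.18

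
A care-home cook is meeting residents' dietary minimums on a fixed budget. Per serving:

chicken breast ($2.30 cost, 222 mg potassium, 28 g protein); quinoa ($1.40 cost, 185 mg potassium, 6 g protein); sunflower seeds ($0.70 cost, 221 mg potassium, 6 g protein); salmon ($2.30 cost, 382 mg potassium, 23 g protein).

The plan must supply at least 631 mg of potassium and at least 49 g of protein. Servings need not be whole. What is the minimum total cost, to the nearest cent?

For a min-cost LP with two ≥-constraints, a basic feasible solution has at most two positive variables.
chicken breast only: max(631/222, 49/28) = 2.842 servings → $6.54.
quinoa only: max(631/185, 49/6) = 8.167 servings → $11.43.
sunflower seeds only: max(631/221, 49/6) = 8.167 servings → $5.72.
salmon only: max(631/382, 49/23) = 2.13 servings → $4.90.
chicken breast + quinoa with both tight: 1.372 servings and 1.765 servings → $5.63.
chicken breast + sunflower seeds with both tight: 1.45 servings and 1.398 servings → $4.31.
chicken breast + salmon with both tight: 0.7522 servings and 1.215 servings → $4.52.
quinoa + sunflower seeds: the both-tight solution has a negative serving — not a feasible corner.
quinoa + salmon with both targets exact would need a negative amount; discard.
sunflower seeds + salmon: the both-tight solution has a negative serving — not a feasible corner.
Cheapest feasible corner: $4.31.

$4.31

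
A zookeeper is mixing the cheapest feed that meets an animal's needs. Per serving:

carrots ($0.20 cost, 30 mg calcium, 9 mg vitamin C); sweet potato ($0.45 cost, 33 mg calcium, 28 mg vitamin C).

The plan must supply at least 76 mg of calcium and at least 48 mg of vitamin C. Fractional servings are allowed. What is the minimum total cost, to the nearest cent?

Minimising a linear cost over {calcium ≥ 76, vitamin C ≥ 48, servings ≥ 0} — the optimum is at a vertex, using one or two foods.
carrots only: max(76/30, 48/9) = 5.333 servings → $1.07.
sweet potato only: max(76/33, 48/28) = 2.303 servings → $1.04.
carrots + sweet potato with both tight: 1.002 servings and 1.392 servings → $0.83.
The minimum over all feasible corners is $0.83.

$0.83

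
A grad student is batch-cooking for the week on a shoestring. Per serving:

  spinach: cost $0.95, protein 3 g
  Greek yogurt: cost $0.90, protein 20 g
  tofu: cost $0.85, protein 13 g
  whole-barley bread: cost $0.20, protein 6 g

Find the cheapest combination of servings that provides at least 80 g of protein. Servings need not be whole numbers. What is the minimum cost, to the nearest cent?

Cost per g of protein: whole-barley bread $0.0333, Greek yogurt $0.0450, tofu $0.0654, spinach $0.3167.
With no serving limits, use only whole-barley bread: 80 g / 6 g = 13.33 servings × $0.20 = $2.67.

$2.67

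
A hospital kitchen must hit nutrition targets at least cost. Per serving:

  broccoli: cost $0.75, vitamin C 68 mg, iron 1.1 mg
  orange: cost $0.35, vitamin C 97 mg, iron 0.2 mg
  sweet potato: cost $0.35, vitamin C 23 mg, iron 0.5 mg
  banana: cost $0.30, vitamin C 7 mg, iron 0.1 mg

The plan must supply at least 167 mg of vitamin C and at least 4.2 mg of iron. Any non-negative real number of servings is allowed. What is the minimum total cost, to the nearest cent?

For a min-cost LP with two ≥-constraints, a basic feasible solution has at most two positive variables.
broccoli only: max(167/68, 4.2/1.1) = 3.818 servings → $2.86.
orange only: max(167/97, 4.2/0.2) = 21 servings → $7.35.
sweet potato only: max(167/23, 4.2/0.5) = 8.4 servings → $2.94.
banana only: max(167/7, 4.2/0.1) = 42 servings → $12.60.
broccoli + orange: the both-tight solution has a negative serving — not a feasible corner.
broccoli + sweet potato: intersection lies outside the first quadrant.
broccoli + banana with both targets exact would need a negative amount; discard.
orange + sweet potato with both targets exact would need a negative amount; discard.
orange + banana with both targets exact would need a negative amount; discard.
sweet potato + banana: intersection lies outside the first quadrant.
The minimum over all feasible corners is $2.86.

$2.86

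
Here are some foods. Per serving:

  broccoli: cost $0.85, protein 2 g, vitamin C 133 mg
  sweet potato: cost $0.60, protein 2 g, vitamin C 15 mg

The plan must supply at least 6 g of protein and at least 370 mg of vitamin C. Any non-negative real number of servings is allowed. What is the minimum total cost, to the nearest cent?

$2.49

A basic optimal solution has at most two foods positive. Try each food alone and each pair with both targets met exactly.
broccoli only: max(6/2, 370/133) = 3 servings → $2.55.
sweet potato only: max(6/2, 370/15) = 24.67 servings → $14.80.
broccoli + sweet potato with both tight: 2.754 servings and 0.2458 servings → $2.49.
The minimum over all feasible corners is $2.49.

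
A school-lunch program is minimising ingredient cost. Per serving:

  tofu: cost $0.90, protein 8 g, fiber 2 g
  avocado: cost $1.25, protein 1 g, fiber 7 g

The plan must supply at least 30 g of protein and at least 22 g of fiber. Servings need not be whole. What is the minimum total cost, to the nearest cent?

$5.82

Minimising a linear cost over {protein ≥ 30, fiber ≥ 22, servings ≥ 0} — the optimum is at a vertex, using one or two foods.
tofu only: max(30/8, 22/2) = 11 servings → $9.90.
avocado only: max(30/1, 22/7) = 30 servings → $37.50.
tofu + avocado with both tight: 3.481 servings and 2.148 servings → $5.82.
So the least-cost plan costs $5.82.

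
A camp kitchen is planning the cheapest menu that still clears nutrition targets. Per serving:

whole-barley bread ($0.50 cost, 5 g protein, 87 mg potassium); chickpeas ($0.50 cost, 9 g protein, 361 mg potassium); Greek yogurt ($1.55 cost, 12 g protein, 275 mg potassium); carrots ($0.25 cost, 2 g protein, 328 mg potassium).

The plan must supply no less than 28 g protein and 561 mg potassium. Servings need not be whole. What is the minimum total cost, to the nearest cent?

$1.56

The cheapest plan sits at a corner of the feasible region — with two constraints it uses at most two foods.
whole-barley bread only: max(28/5, 561/87) = 6.448 servings → $3.22.
chickpeas only: max(28/9, 561/361) = 3.111 servings → $1.56.
Greek yogurt only: max(28/12, 561/275) = 2.333 servings → $3.62.
carrots only: max(28/2, 561/328) = 14 servings → $3.50.
whole-barley bread + chickpeas with both tight: 4.95 servings and 0.3611 servings → $2.66.
whole-barley bread + Greek yogurt with both tight: 2.924 servings and 1.115 servings → $3.19.
whole-barley bread + carrots with both tight: 5.499 servings and 0.2517 servings → $2.81.
chickpeas + Greek yogurt: intersection lies outside the first quadrant.
chickpeas + carrots with both targets exact would need a negative amount; discard.
Greek yogurt + carrots: the both-tight solution has a negative serving — not a feasible corner.
The minimum over all feasible corners is $1.56.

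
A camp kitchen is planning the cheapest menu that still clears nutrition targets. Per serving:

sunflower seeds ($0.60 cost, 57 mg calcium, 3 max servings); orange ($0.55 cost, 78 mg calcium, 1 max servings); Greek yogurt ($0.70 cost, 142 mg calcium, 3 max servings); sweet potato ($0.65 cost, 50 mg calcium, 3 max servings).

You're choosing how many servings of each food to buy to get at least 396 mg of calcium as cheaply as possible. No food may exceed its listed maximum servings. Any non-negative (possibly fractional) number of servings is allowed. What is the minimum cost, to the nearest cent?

$1.95

Cost per mg of calcium: Greek yogurt $0.0049, orange $0.0071, sunflower seeds $0.0105, sweet potato $0.0130.
Take 2.789 servings of Greek yogurt: +396.0 mg calcium for $1.95 (total $1.95, still need 0.0 mg).
Greedy by cheapest-per-mg is optimal for a single linear constraint, so the minimum cost is $1.95.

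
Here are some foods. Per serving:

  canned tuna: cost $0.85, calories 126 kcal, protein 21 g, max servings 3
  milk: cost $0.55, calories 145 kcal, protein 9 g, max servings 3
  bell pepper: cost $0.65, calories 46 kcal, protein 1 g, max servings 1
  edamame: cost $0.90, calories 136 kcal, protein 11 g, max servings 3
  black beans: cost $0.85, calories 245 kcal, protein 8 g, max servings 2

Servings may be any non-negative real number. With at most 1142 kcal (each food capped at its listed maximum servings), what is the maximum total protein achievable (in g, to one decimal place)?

Protein per kcal: canned tuna 0.1667, edamame 0.08088, milk 0.06207, black beans 0.03265, bell pepper 0.02174.
Take 3 servings of canned tuna: uses 378 kcal, +63.0 g protein (running total 63.0 g).
Take 3 servings of edamame: uses 408 kcal, +33.0 g protein (running total 96.0 g).
Take 2.455 servings of milk: uses 356 kcal, +22.1 g protein (running total 118.1 g).
Filling greedily by protein-per-kcal is optimal for one linear limit, giving 118.1 g.

118.1 g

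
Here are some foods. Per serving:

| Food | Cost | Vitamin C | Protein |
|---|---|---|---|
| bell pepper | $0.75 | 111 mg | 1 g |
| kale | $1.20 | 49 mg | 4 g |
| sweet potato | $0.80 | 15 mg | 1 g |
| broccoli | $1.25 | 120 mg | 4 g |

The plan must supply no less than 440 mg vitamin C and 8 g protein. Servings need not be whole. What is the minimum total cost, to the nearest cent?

$3.58

With two linear requirements the optimum uses one or two foods; enumerate the corners.
bell pepper only: max(440/111, 8/1) = 8 servings → $6.00.
kale only: max(440/49, 8/4) = 8.98 servings → $10.78.
sweet potato only: max(440/15, 8/1) = 29.33 servings → $23.47.
broccoli only: max(440/120, 8/4) = 3.667 servings → $4.58.
bell pepper + kale with both tight: 3.463 servings and 1.134 servings → $3.96.
bell pepper + sweet potato with both tight: 3.333 servings and 4.667 servings → $6.23.
bell pepper + broccoli with both tight: 2.469 servings and 1.383 servings → $3.58.
kale + sweet potato: the both-tight solution has a negative serving — not a feasible corner.
kale + broccoli: the both-tight solution has a negative serving — not a feasible corner.
sweet potato + broccoli with both targets exact would need a negative amount; discard.
So the least-cost plan costs $3.58.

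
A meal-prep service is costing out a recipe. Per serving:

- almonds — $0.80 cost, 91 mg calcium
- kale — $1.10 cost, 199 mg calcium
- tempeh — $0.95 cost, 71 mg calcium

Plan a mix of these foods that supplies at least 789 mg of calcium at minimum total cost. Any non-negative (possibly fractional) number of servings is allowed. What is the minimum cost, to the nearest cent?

Cost per mg of calcium: kale $0.0055, almonds $0.0088, tempeh $0.0134.
With no serving limits, use only kale: 789 mg / 199 mg = 3.965 servings × $1.10 = $4.36.

$4.36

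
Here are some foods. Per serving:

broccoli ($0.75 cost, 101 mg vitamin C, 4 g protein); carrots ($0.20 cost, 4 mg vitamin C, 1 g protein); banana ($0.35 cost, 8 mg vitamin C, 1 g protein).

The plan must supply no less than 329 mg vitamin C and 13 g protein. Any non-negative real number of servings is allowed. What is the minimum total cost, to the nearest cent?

broccoli only: max(329/101, 13/4) = 3.257 servings → $2.44.
carrots only: max(329/4, 13/1) = 82.25 servings → $16.45.
banana only: max(329/8, 13/1) = 41.12 servings → $14.39.
broccoli + carrots with both targets exact would need a negative amount; discard.
broccoli + banana with both targets exact would need a negative amount; discard.
carrots + banana: intersection lies outside the first quadrant.
Cheapest feasible corner: $2.44.

$2.44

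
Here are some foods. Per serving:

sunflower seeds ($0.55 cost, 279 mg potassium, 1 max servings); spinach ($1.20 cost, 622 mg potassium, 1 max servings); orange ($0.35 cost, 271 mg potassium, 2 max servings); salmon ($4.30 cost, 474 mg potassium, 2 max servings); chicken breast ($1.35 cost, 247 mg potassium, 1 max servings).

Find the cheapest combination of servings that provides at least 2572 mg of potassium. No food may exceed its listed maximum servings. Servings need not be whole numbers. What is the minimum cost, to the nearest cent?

Cost per mg of potassium: orange $0.0013, spinach $0.0019, sunflower seeds $0.0020, chicken breast $0.0055, salmon $0.0091.
Take 2 servings of orange: +542.0 mg potassium for $0.70 (total $0.70, still need 2030.0 mg).
Take 1 serving of spinach: +622.0 mg potassium for $1.20 (total $1.90, still need 1408.0 mg).
Take 1 serving of sunflower seeds: +279.0 mg potassium for $0.55 (total $2.45, still need 1129.0 mg).
Take 1 serving of chicken breast: +247.0 mg potassium for $1.35 (total $3.80, still need 882.0 mg).
Take 1.861 servings of salmon: +882.0 mg potassium for $8.00 (total $11.80, still need 0.0 mg).
Filling from the cheapest source first is optimal under one linear minimum: $11.80.

$11.80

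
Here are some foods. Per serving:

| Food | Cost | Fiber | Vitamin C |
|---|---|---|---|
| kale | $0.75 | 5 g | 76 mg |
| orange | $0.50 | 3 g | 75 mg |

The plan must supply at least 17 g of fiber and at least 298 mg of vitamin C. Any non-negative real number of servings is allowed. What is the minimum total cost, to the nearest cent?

Minimising a linear cost over {fiber ≥ 17, vitamin C ≥ 298, servings ≥ 0} — the optimum is at a vertex, using one or two foods.
kale only: max(17/5, 298/76) = 3.921 servings → $2.94.
orange only: max(17/3, 298/75) = 5.667 servings → $2.83.
kale + orange with both tight: 2.592 servings and 1.347 servings → $2.62.
The minimum over all feasible corners is $2.62.

$2.62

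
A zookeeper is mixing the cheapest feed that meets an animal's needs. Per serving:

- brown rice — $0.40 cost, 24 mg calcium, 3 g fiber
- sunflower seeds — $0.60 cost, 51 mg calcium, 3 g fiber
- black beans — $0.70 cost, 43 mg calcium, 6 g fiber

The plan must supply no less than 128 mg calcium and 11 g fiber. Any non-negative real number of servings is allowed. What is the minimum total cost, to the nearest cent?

$1.70

brown rice only: max(128/24, 11/3) = 5.333 servings → $2.13.
sunflower seeds only: max(128/51, 11/3) = 3.667 servings → $2.20.
black beans only: max(128/43, 11/6) = 2.977 servings → $2.08.
brown rice + sunflower seeds with both tight: 2.185 servings and 1.481 servings → $1.76.
brown rice + black beans: the both-tight solution has a negative serving — not a feasible corner.
sunflower seeds + black beans with both tight: 1.667 servings and 1 serving → $1.70.
The minimum over all feasible corners is $1.70.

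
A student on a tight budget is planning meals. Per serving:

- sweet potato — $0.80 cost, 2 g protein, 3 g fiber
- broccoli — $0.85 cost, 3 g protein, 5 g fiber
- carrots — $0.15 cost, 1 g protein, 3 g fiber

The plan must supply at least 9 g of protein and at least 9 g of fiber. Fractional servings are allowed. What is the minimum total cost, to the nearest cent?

sweet potato only: max(9/2, 9/3) = 4.5 servings → $3.60.
broccoli only: max(9/3, 9/5) = 3 servings → $2.55.
carrots only: max(9/1, 9/3) = 9 servings → $1.35.
sweet potato + broccoli: the both-tight solution has a negative serving — not a feasible corner.
sweet potato + carrots: intersection lies outside the first quadrant.
broccoli + carrots: intersection lies outside the first quadrant.
The minimum over all feasible corners is $1.35.

$1.35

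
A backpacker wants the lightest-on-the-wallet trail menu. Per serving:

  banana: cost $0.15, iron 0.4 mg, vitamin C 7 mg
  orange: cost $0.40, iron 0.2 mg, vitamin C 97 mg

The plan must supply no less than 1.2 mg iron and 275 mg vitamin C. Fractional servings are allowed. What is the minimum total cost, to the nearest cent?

This is a tiny linear program; its minimum lies at a vertex of the feasible set. List the vertices and price them.
banana only: max(1.2/0.4, 275/7) = 39.29 servings → $5.89.
orange only: max(1.2/0.2, 275/97) = 6 servings → $2.40.
banana + orange with both tight: 1.642 servings and 2.717 servings → $1.33.
So the least-cost plan costs $1.33.

$1.33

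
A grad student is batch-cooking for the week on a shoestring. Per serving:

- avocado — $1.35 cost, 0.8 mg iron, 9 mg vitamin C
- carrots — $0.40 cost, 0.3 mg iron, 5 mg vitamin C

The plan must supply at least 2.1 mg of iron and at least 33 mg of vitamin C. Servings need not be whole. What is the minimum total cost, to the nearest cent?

$2.80

At the optimum either one food covers both requirements or two foods hit both targets exactly; no other combination can be cheaper.
avocado only: max(2.1/0.8, 33/9) = 3.667 servings → $4.95.
carrots only: max(2.1/0.3, 33/5) = 7 servings → $2.80.
avocado + carrots with both tight: 0.4615 servings and 5.769 servings → $2.93.
So the least-cost plan costs $2.80.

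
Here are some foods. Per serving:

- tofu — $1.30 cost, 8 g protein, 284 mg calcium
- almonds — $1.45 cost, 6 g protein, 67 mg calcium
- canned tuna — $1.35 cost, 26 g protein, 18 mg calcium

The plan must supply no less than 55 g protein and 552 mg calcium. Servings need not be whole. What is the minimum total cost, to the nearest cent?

$4.49

The cheapest plan sits at a corner of the feasible region — with two constraints it uses at most two foods.
tofu only: max(55/8, 552/284) = 6.875 servings → $8.94.
almonds only: max(55/6, 552/67) = 9.167 servings → $13.29.
canned tuna only: max(55/26, 552/18) = 30.67 servings → $41.40.
tofu + almonds with both targets exact would need a negative amount; discard.
tofu + canned tuna with both tight: 1.846 servings and 1.548 servings → $4.49.
almonds + canned tuna with both tight: 8.177 servings and 0.2283 servings → $12.17.
The minimum over all feasible corners is $4.49.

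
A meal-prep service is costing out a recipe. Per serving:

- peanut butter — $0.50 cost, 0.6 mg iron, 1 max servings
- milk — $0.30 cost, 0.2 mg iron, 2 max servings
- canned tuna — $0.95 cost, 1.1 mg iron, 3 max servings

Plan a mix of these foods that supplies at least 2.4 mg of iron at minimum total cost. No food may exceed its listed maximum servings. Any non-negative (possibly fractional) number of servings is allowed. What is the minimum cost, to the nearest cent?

$2.05

Cost per mg of iron: peanut butter $0.8333, canned tuna $0.8636, milk $1.5000.
Take 1 serving of peanut butter: +0.6 mg iron for $0.50 (total $0.50, still need 1.8 mg).
Take 1.636 servings of canned tuna: +1.8 mg iron for $1.55 (total $2.05, still need 0.0 mg).
Filling from the cheapest source first is optimal under one linear minimum: $2.05.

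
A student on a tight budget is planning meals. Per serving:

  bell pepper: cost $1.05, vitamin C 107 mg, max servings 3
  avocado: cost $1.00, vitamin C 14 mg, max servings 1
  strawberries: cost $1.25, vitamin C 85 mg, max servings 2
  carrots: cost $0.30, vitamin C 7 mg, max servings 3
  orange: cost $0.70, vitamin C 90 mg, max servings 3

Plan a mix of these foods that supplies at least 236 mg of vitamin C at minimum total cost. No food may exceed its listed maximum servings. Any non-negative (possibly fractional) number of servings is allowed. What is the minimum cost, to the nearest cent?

Cost per mg of vitamin C: orange $0.0078, bell pepper $0.0098, strawberries $0.0147, carrots $0.0429, avocado $0.0714.
Take 2.622 servings of orange: +236.0 mg vitamin C for $1.84 (total $1.84, still need 0.0 mg).
Greedy by cheapest-per-mg is optimal for a single linear constraint, so the minimum cost is $1.84.

$1.84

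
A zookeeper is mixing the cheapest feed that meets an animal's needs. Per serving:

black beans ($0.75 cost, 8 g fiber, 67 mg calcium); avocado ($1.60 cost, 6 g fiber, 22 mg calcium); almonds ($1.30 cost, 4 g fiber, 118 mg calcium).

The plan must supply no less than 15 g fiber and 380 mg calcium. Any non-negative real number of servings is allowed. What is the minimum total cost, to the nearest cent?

With two linear requirements the optimum uses one or two foods; enumerate the corners.
black beans only: max(15/8, 380/67) = 5.672 servings → $4.25.
avocado only: max(15/6, 380/22) = 17.27 servings → $27.64.
almonds only: max(15/4, 380/118) = 3.75 servings → $4.88.
black beans + avocado with both targets exact would need a negative amount; discard.
black beans + almonds with both tight: 0.3698 servings and 3.01 servings → $4.19.
avocado + almonds with both tight: 0.4032 servings and 3.145 servings → $4.73.
Cheapest feasible corner: $4.19.

$4.19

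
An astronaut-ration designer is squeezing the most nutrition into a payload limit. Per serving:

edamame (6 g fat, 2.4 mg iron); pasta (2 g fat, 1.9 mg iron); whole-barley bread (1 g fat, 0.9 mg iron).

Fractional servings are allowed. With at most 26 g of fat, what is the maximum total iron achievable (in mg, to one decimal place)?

24.7 mg

Iron per g fat: pasta 0.95, whole-barley bread 0.9, edamame 0.4.
With no serving limits, spend the whole fat allowance on pasta: 26 g / 2 g × 1.9 mg = 24.7 mg.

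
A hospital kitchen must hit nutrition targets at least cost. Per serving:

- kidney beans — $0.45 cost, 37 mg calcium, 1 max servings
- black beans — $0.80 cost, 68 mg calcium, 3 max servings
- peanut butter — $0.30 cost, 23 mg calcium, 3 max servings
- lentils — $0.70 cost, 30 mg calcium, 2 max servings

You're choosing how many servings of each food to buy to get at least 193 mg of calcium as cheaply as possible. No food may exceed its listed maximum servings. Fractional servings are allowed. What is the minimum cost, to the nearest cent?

$2.27

Cost per mg of calcium: black beans $0.0118, kidney beans $0.0122, peanut butter $0.0130, lentils $0.0233.
Take 2.838 servings of black beans: +193.0 mg calcium for $2.27 (total $2.27, still need 0.0 mg).
Greedy by cheapest-per-mg is optimal for a single linear constraint, so the minimum cost is $2.27.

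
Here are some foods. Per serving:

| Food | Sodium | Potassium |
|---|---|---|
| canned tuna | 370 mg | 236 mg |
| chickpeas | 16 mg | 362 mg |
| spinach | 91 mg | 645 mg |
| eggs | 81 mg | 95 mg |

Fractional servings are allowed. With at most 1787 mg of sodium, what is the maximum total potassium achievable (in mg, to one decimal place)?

Potassium per mg sodium: chickpeas 22.62, spinach 7.088, eggs 1.173, canned tuna 0.6378.
With no serving limits, spend the whole sodium allowance on chickpeas: 1787 mg / 16 mg × 362 mg = 40430.9 mg.

40430.9 mg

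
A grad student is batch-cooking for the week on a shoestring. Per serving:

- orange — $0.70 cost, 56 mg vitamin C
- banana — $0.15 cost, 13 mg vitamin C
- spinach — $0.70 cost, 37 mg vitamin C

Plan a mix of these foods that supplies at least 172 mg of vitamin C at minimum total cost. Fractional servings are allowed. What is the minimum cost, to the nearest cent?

Cost per mg of vitamin C: banana $0.0115, orange $0.0125, spinach $0.0189.
With no serving limits, use only banana: 172 mg / 13 mg = 13.23 servings × $0.15 = $1.98.

$1.98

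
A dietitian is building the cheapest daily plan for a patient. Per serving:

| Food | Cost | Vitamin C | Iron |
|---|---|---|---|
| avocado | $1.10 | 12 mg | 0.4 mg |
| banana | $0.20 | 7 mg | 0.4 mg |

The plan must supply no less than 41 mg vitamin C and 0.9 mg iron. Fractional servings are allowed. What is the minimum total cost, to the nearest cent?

$1.17

This is a tiny linear program; its minimum lies at a vertex of the feasible set. List the vertices and price them.
avocado only: max(41/12, 0.9/0.4) = 3.417 servings → $3.76.
banana only: max(41/7, 0.9/0.4) = 5.857 servings → $1.17.
avocado + banana: the both-tight solution has a negative serving — not a feasible corner.
The minimum over all feasible corners is $1.17.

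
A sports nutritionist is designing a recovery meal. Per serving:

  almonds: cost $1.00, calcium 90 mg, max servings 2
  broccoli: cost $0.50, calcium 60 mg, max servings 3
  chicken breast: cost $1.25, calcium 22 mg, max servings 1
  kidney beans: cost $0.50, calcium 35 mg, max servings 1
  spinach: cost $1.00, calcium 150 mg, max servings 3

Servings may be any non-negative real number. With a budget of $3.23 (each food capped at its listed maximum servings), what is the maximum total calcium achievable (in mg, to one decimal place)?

Calcium per dollar: spinach 150, broccoli 120, almonds 90, kidney beans 70, chicken breast 17.6.
Take 3 servings of spinach: spends $3.00, +450.0 mg calcium (running total 450.0 mg).
Take 0.46 servings of broccoli: spends $0.23, +27.6 mg calcium (running total 477.6 mg).
Greedy by best ratio exhausts the cost allowance optimally: 477.6 mg.

477.6 mg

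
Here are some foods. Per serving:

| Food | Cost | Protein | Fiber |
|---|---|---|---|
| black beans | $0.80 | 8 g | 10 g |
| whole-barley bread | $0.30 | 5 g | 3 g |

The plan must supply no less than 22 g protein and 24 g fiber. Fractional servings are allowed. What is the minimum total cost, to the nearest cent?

A basic optimal solution has at most two foods positive. Try each food alone and each pair with both targets met exactly.
black beans only: max(22/8, 24/10) = 2.75 servings → $2.20.
whole-barley bread only: max(22/5, 24/3) = 8 servings → $2.40.
black beans + whole-barley bread with both tight: 2.077 servings and 1.077 servings → $1.98.
So the least-cost plan costs $1.98.

$1.98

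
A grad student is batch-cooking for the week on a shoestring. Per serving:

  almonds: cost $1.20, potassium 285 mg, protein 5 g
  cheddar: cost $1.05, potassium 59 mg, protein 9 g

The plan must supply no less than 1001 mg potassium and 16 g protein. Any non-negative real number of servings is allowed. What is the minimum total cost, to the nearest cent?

For a min-cost LP with two ≥-constraints, a basic feasible solution has at most two positive variables.
almonds only: max(1001/285, 16/5) = 3.512 servings → $4.21.
cheddar only: max(1001/59, 16/9) = 16.97 servings → $17.81.
almonds + cheddar with both targets exact would need a negative amount; discard.
The minimum over all feasible corners is $4.21.

$4.21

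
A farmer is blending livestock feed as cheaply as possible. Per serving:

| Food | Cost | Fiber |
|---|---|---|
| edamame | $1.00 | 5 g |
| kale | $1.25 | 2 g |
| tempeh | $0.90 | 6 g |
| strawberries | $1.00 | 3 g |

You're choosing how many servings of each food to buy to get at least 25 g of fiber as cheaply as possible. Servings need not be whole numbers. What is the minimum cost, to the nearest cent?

$3.75

Cost per g of fiber: tempeh $0.1500, edamame $0.2000, strawberries $0.3333, kale $0.6250.
With no serving limits, use only tempeh: 25 g / 6 g = 4.167 servings × $0.90 = $3.75.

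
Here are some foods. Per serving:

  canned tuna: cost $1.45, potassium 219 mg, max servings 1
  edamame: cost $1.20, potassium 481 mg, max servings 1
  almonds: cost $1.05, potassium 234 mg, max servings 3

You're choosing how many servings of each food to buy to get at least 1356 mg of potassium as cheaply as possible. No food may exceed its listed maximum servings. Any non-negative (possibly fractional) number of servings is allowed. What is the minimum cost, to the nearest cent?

$5.50

Cost per mg of potassium: edamame $0.0025, almonds $0.0045, canned tuna $0.0066.
Take 1 serving of edamame: +481.0 mg potassium for $1.20 (total $1.20, still need 875.0 mg).
Take 3 servings of almonds: +702.0 mg potassium for $3.15 (total $4.35, still need 173.0 mg).
Take 0.79 servings of canned tuna: +173.0 mg potassium for $1.15 (total $5.50, still need 0.0 mg).
Greedy by cheapest-per-mg is optimal for a single linear constraint, so the minimum cost is $5.50.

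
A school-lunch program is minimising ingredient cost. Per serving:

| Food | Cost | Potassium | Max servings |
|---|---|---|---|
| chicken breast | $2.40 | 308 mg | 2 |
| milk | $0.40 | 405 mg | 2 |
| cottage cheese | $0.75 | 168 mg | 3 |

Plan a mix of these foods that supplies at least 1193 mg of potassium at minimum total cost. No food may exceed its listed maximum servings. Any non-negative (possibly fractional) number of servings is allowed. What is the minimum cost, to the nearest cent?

$2.51

Cost per mg of potassium: milk $0.0010, cottage cheese $0.0045, chicken breast $0.0078.
Take 2 servings of milk: +810.0 mg potassium for $0.80 (total $0.80, still need 383.0 mg).
Take 2.28 servings of cottage cheese: +383.0 mg potassium for $1.71 (total $2.51, still need 0.0 mg).
Filling from the cheapest source first is optimal under one linear minimum: $2.51.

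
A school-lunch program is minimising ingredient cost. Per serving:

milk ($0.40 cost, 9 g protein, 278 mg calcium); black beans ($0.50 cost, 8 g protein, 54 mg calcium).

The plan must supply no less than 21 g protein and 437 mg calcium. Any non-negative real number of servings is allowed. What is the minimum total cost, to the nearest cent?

$0.93

With two linear requirements the optimum uses one or two foods; enumerate the corners.
milk only: max(21/9, 437/278) = 2.333 servings → $0.93.
black beans only: max(21/8, 437/54) = 8.093 servings → $4.05.
milk + black beans with both tight: 1.359 servings and 1.096 servings → $1.09.
So the least-cost plan costs $0.93.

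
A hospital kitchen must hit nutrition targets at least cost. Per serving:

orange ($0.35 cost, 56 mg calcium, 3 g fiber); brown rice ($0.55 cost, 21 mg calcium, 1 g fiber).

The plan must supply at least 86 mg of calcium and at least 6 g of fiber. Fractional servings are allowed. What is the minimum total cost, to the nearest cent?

Compare the cost at each extreme point of the feasible region.
orange only: max(86/56, 6/3) = 2 servings → $0.70.
brown rice only: max(86/21, 6/1) = 6 servings → $3.30.
orange + brown rice with both targets exact would need a negative amount; discard.
So the least-cost plan costs $0.70.

$0.70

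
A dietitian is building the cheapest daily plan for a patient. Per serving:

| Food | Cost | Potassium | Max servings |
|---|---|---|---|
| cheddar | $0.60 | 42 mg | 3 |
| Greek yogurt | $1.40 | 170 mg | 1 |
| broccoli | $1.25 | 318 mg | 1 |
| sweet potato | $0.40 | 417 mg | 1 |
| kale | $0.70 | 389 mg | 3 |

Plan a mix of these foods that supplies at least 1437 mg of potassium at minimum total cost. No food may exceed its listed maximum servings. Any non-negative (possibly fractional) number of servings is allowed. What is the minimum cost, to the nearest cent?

$2.24

Cost per mg of potassium: sweet potato $0.0010, kale $0.0018, broccoli $0.0039, Greek yogurt $0.0082, cheddar $0.0143.
Take 1 serving of sweet potato: +417.0 mg potassium for $0.40 (total $0.40, still need 1020.0 mg).
Take 2.622 servings of kale: +1020.0 mg potassium for $1.84 (total $2.24, still need 0.0 mg).
Greedy by cheapest-per-mg is optimal for a single linear constraint, so the minimum cost is $2.24.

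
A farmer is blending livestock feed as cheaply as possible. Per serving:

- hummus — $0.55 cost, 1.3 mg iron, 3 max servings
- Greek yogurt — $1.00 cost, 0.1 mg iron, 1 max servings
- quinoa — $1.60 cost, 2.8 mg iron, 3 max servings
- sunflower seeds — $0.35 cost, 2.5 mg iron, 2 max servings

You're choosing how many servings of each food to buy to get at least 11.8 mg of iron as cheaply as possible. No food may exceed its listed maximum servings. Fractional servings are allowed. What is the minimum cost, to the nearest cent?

Cost per mg of iron: sunflower seeds $0.1400, hummus $0.4231, quinoa $0.5714, Greek yogurt $10.0000.
Take 2 servings of sunflower seeds: +5.0 mg iron for $0.70 (total $0.70, still need 6.8 mg).
Take 3 servings of hummus: +3.9 mg iron for $1.65 (total $2.35, still need 2.9 mg).
Take 1.036 servings of quinoa: +2.9 mg iron for $1.66 (total $4.01, still need 0.0 mg).
Filling from the cheapest source first is optimal under one linear minimum: $4.01.

$4.01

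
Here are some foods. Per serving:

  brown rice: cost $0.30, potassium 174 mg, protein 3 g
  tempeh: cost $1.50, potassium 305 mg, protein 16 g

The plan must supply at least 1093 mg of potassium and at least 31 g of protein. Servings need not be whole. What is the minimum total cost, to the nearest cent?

$2.99

The cheapest plan sits at a corner of the feasible region — with two constraints it uses at most two foods.
brown rice only: max(1093/174, 31/3) = 10.33 servings → $3.10.
tempeh only: max(1093/305, 31/16) = 3.584 servings → $5.38.
brown rice + tempeh with both tight: 4.298 servings and 1.132 servings → $2.99.
Cheapest feasible corner: $2.99.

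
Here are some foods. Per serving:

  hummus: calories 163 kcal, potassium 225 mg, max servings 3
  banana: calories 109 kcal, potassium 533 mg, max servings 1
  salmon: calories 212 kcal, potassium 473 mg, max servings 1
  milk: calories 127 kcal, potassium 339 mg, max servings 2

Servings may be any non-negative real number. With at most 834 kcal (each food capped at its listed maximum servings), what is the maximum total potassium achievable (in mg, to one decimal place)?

Potassium per kcal: banana 4.89, milk 2.669, salmon 2.231, hummus 1.38.
Take 1 serving of banana: uses 109 kcal, +533.0 mg potassium (running total 533.0 mg).
Take 2 servings of milk: uses 254 kcal, +678.0 mg potassium (running total 1211.0 mg).
Take 1 serving of salmon: uses 212 kcal, +473.0 mg potassium (running total 1684.0 mg).
Take 1.589 servings of hummus: uses 259 kcal, +357.5 mg potassium (running total 2041.5 mg).
Greedy by best ratio exhausts the calories allowance optimally: 2041.5 mg.

2041.5 mg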